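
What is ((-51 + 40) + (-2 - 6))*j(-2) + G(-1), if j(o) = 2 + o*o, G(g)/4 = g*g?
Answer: -110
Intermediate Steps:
G(g) = 4*g**2 (G(g) = 4*(g*g) = 4*g**2)
j(o) = 2 + o**2
((-51 + 40) + (-2 - 6))*j(-2) + G(-1) = ((-51 + 40) + (-2 - 6))*(2 + (-2)**2) + 4*(-1)**2 = (-11 - 8)*(2 + 4) + 4*1 = -19*6 + 4 = -114 + 4 = -110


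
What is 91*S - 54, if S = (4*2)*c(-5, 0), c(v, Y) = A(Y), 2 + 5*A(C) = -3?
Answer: -782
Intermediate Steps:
A(C) = -1 (A(C) = -⅖ + (⅕)*(-3) = -⅖ - ⅗ = -1)
c(v, Y) = -1
S = -8 (S = (4*2)*(-1) = 8*(-1) = -8)
91*S - 54 = 91*(-8) - 54 = -728 - 54 = -782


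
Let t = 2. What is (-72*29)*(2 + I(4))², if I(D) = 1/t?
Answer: -13050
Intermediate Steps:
I(D) = ½ (I(D) = 1/2 = ½)
(-72*29)*(2 + I(4))² = (-72*29)*(2 + ½)² = -2088*(5/2)² = -2088*25/4 = -13050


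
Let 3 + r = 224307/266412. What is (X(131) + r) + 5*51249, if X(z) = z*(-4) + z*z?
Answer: 24232821485/88804 ≈ 2.7288e+5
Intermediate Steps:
r = -191643/88804 (r = -3 + 224307/266412 = -3 + 224307*(1/266412) = -3 + 74769/88804 = -191643/88804 ≈ -2.1580)
X(z) = z² - 4*z (X(z) = -4*z + z² = z² - 4*z)
(X(131) + r) + 5*51249 = (131*(-4 + 131) - 191643/88804) + 5*51249 = (131*127 - 191643/88804) + 256245 = (16637 - 191643/88804) + 256245 = 1477240505/88804 + 256245 = 24232821485/88804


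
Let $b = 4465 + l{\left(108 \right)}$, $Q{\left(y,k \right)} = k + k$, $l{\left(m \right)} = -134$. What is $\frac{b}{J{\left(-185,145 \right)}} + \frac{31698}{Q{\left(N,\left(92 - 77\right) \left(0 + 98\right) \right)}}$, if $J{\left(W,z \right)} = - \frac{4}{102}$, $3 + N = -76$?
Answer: $- \frac{27055281}{245} \approx -1.1043 \cdot 10^{5}$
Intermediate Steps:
$N = -79$ ($N = -3 - 76 = -79$)
$J{\left(W,z \right)} = - \frac{2}{51}$ ($J{\left(W,z \right)} = \left(-4\right) \frac{1}{102} = - \frac{2}{51}$)
$Q{\left(y,k \right)} = 2 k$
$b = 4331$ ($b = 4465 - 134 = 4331$)
$\frac{b}{J{\left(-185,145 \right)}} + \frac{31698}{Q{\left(N,\left(92 - 77\right) \left(0 + 98\right) \right)}} = \frac{4331}{- \frac{2}{51}} + \frac{31698}{2 \left(92 - 77\right) \left(0 + 98\right)} = 4331 \left(- \frac{51}{2}\right) + \frac{31698}{2 \cdot 15 \cdot 98} = - \frac{220881}{2} + \frac{31698}{2 \cdot 1470} = - \frac{220881}{2} + \frac{31698}{2940} = - \frac{220881}{2} + 31698 \cdot \frac{1}{2940} = - \frac{220881}{2} + \frac{5283}{490} = - \frac{27055281}{245}$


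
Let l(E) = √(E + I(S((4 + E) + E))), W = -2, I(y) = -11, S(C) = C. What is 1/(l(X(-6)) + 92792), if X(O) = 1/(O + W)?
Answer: 742336/68882842201 - 2*I*√178/68882842201 ≈ 1.0777e-5 - 3.8737e-10*I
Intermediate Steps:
X(O) = 1/(-2 + O) (X(O) = 1/(O - 2) = 1/(-2 + O))
l(E) = √(-11 + E) (l(E) = √(E - 11) = √(-11 + E))
1/(l(X(-6)) + 92792) = 1/(√(-11 + 1/(-2 - 6)) + 92792) = 1/(√(-11 + 1/(-8)) + 92792) = 1/(√(-11 - ⅛) + 92792) = 1/(√(-89/8) + 92792) = 1/(I*√178/4 + 92792) = 1/(92792 + I*√178/4)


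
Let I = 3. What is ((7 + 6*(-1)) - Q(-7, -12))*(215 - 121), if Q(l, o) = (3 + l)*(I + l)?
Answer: -1410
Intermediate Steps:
Q(l, o) = (3 + l)**2 (Q(l, o) = (3 + l)*(3 + l) = (3 + l)**2)
((7 + 6*(-1)) - Q(-7, -12))*(215 - 121) = ((7 + 6*(-1)) - (9 + (-7)**2 + 6*(-7)))*(215 - 121) = ((7 - 6) - (9 + 49 - 42))*94 = (1 - 1*16)*94 = (1 - 16)*94 = -15*94 = -1410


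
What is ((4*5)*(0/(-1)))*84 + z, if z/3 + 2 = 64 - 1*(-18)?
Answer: 240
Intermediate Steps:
z = 240 (z = -6 + 3*(64 - 1*(-18)) = -6 + 3*(64 + 18) = -6 + 3*82 = -6 + 246 = 240)
((4*5)*(0/(-1)))*84 + z = ((4*5)*(0/(-1)))*84 + 240 = (20*(0*(-1)))*84 + 240 = (20*0)*84 + 240 = 0*84 + 240 = 0 + 240 = 240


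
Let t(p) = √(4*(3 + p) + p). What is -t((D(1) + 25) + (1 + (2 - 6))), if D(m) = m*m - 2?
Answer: -3*√13 ≈ -10.817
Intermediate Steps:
D(m) = -2 + m² (D(m) = m² - 2 = -2 + m²)
t(p) = √(12 + 5*p) (t(p) = √((12 + 4*p) + p) = √(12 + 5*p))
-t((D(1) + 25) + (1 + (2 - 6))) = -√(12 + 5*(((-2 + 1²) + 25) + (1 + (2 - 6)))) = -√(12 + 5*(((-2 + 1) + 25) + (1 - 4))) = -√(12 + 5*((-1 + 25) - 3)) = -√(12 + 5*(24 - 3)) = -√(12 + 5*21) = -√(12 + 105) = -√117 = -3*√13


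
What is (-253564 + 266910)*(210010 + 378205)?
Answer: 7850317390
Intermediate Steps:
(-253564 + 266910)*(210010 + 378205) = 13346*588215 = 7850317390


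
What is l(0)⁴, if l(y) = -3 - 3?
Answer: 1296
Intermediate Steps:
l(y) = -6
l(0)⁴ = (-6)⁴ = 1296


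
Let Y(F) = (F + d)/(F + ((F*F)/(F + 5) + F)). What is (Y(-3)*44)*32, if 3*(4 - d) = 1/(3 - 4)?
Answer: -11264/9 ≈ -1251.6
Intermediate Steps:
d = 13/3 (d = 4 - 1/(3*(3 - 4)) = 4 - ⅓/(-1) = 4 - ⅓*(-1) = 4 + ⅓ = 13/3 ≈ 4.3333)
Y(F) = (13/3 + F)/(2*F + F²/(5 + F)) (Y(F) = (F + 13/3)/(F + ((F*F)/(F + 5) + F)) = (13/3 + F)/(F + (F²/(5 + F) + F)) = (13/3 + F)/(F + (F + F²/(5 + F))) = (13/3 + F)/(2*F + F²/(5 + F)))
(Y(-3)*44)*32 = (((⅓)*(65 + 3*(-3)² + 28*(-3))/(-3*(10 + 3*(-3))))*44)*32 = (((⅓)*(-⅓)*(65 + 3*9 - 84)/(10 - 9))*44)*32 = (((⅓)*(-⅓)*(65 + 27 - 84)/1)*44)*32 = (((⅓)*(-⅓)*1*8)*44)*32 = -8/9*44*32 = -352/9*32 = -11264/9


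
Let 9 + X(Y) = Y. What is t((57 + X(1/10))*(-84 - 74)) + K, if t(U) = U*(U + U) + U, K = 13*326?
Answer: 2887763957/25 ≈ 1.1551e+8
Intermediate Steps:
X(Y) = -9 + Y
K = 4238
t(U) = U + 2*U**2 (t(U) = U*(2*U) + U = 2*U**2 + U = U + 2*U**2)
t((57 + X(1/10))*(-84 - 74)) + K = ((57 + (-9 + 1/10))*(-84 - 74))*(1 + 2*((57 + (-9 + 1/10))*(-84 - 74))) + 4238 = ((57 + (-9 + 1/10))*(-158))*(1 + 2*((57 + (-9 + 1/10))*(-158))) + 4238 = ((57 - 89/10)*(-158))*(1 + 2*((57 - 89/10)*(-158))) + 4238 = ((481/10)*(-158))*(1 + 2*((481/10)*(-158))) + 4238 = -37999*(1 + 2*(-37999/5))/5 + 4238 = -37999*(1 - 75998/5)/5 + 4238 = -37999/5*(-75993/5) + 4238 = 2887658007/25 + 4238 = 2887763957/25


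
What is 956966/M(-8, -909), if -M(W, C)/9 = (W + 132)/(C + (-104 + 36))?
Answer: 467477891/558 ≈ 8.3777e+5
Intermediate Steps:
M(W, C) = -9*(132 + W)/(-68 + C) (M(W, C) = -9*(W + 132)/(C + (-104 + 36)) = -9*(132 + W)/(C - 68) = -9*(132 + W)/(-68 + C))
956966/M(-8, -909) = 956966/((9*(-132 - 1*(-8))/(-68 - 909))) = 956966/((9*(-132 + 8)/(-977))) = 956966/((9*(-1/977)*(-124))) = 956966/(1116/977) = 956966*(977/1116) = 467477891/558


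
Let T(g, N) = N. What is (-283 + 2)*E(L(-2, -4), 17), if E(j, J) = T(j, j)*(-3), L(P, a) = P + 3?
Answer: 843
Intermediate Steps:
L(P, a) = 3 + P
E(j, J) = -3*j (E(j, J) = j*(-3) = -3*j)
(-283 + 2)*E(L(-2, -4), 17) = (-283 + 2)*(-3*(3 - 2)) = -(-843) = -281*(-3) = 843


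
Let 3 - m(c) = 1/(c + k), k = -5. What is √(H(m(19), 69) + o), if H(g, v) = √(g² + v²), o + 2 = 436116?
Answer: √(85478344 + 14*√934837)/14 ≈ 660.44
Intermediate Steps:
o = 436114 (o = -2 + 436116 = 436114)
m(c) = 3 - 1/(-5 + c) (m(c) = 3 - 1/(c - 5) = 3 - 1/(-5 + c))
√(H(m(19), 69) + o) = √(√(((-16 + 3*19)/(-5 + 19))² + 69²) + 436114) = √(√(((-16 + 57)/14)² + 4761) + 436114) = √(√(((1/14)*41)² + 4761) + 436114) = √(√((41/14)² + 4761) + 436114) = √(√(1681/196 + 4761) + 436114) = √(√(934837/196) + 436114) = √(√934837/14 + 436114) = √(436114 + √934837/14)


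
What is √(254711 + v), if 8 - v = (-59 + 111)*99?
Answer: √249571 ≈ 499.57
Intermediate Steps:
v = -5140 (v = 8 - (-59 + 111)*99 = 8 - 52*99 = 8 - 1*5148 = 8 - 5148 = -5140)
√(254711 + v) = √(254711 - 5140) = √249571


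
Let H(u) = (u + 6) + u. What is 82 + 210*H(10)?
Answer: 5542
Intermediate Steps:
H(u) = 6 + 2*u (H(u) = (6 + u) + u = 6 + 2*u)
82 + 210*H(10) = 82 + 210*(6 + 2*10) = 82 + 210*(6 + 20) = 82 + 210*26 = 82 + 5460 = 5542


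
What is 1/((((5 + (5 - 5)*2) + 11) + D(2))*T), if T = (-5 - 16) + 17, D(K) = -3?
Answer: -1/52 ≈ -0.019231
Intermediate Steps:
T = -4 (T = -21 + 17 = -4)
1/((((5 + (5 - 5)*2) + 11) + D(2))*T) = 1/((((5 + (5 - 5)*2) + 11) - 3)*(-4)) = 1/((((5 + 0*2) + 11) - 3)*(-4)) = 1/((((5 + 0) + 11) - 3)*(-4)) = 1/(((5 + 11) - 3)*(-4)) = 1/((16 - 3)*(-4)) = 1/(13*(-4)) = 1/(-52) = -1/52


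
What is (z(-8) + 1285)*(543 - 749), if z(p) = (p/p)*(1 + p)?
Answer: -263268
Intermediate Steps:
z(p) = 1 + p (z(p) = 1*(1 + p) = 1 + p)
(z(-8) + 1285)*(543 - 749) = ((1 - 8) + 1285)*(543 - 749) = (-7 + 1285)*(-206) = 1278*(-206) = -263268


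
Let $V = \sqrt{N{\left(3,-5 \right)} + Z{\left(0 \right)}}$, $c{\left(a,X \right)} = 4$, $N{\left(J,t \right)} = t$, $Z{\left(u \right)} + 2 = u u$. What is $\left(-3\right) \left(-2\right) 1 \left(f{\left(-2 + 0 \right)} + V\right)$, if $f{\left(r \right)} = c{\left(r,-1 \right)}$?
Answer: $24 + 6 i \sqrt{7} \approx 24.0 + 15.875 i$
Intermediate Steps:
$Z{\left(u \right)} = -2 + u^{2}$ ($Z{\left(u \right)} = -2 + u u = -2 + u^{2}$)
$f{\left(r \right)} = 4$
$V = i \sqrt{7}$ ($V = \sqrt{-5 - \left(2 - 0^{2}\right)} = \sqrt{-5 + \left(-2 + 0\right)} = \sqrt{-5 - 2} = \sqrt{-7} = i \sqrt{7} \approx 2.6458 i$)
$\left(-3\right) \left(-2\right) 1 \left(f{\left(-2 + 0 \right)} + V\right) = \left(-3\right) \left(-2\right) 1 \left(4 + i \sqrt{7}\right) = 6 \cdot 1 \left(4 + i \sqrt{7}\right) = 6 \left(4 + i \sqrt{7}\right) = 24 + 6 i \sqrt{7}$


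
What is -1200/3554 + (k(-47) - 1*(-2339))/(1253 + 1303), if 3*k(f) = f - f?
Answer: 2622803/4542012 ≈ 0.57745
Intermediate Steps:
k(f) = 0 (k(f) = (f - f)/3 = (1/3)*0 = 0)
-1200/3554 + (k(-47) - 1*(-2339))/(1253 + 1303) = -1200/3554 + (0 - 1*(-2339))/(1253 + 1303) = -1200*1/3554 + (0 + 2339)/2556 = -600/1777 + 2339*(1/2556) = -600/1777 + 2339/2556 = 2622803/4542012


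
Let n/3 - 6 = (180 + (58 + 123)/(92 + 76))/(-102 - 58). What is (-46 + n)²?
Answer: 79130252601/80281600 ≈ 985.66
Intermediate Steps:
n = 130859/8960 (n = 18 + 3*((180 + (58 + 123)/(92 + 76))/(-102 - 58)) = 18 + 3*((180 + 181/168)/(-160)) = 18 + 3*((180 + 181*(1/168))*(-1/160)) = 18 + 3*((180 + 181/168)*(-1/160)) = 18 + 3*((30421/168)*(-1/160)) = 18 + 3*(-30421/26880) = 18 - 30421/8960 = 130859/8960 ≈ 14.605)
(-46 + n)² = (-46 + 130859/8960)² = (-281301/8960)² = 79130252601/80281600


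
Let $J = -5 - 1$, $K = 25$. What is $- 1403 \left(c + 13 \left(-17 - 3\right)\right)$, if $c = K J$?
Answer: $575230$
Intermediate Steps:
$J = -6$
$c = -150$ ($c = 25 \left(-6\right) = -150$)
$- 1403 \left(c + 13 \left(-17 - 3\right)\right) = - 1403 \left(-150 + 13 \left(-17 - 3\right)\right) = - 1403 \left(-150 + 13 \left(-20\right)\right) = - 1403 \left(-150 - 260\right) = \left(-1403\right) \left(-410\right) = 575230$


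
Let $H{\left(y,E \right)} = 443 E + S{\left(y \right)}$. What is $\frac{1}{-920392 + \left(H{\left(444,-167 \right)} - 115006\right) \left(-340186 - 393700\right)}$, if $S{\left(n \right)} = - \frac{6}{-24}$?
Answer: $\frac{2}{277387619237} \approx 7.2101 \cdot 10^{-12}$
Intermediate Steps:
$S{\left(n \right)} = \frac{1}{4}$ ($S{\left(n \right)} = \left(-6\right) \left(- \frac{1}{24}\right) = \frac{1}{4}$)
$H{\left(y,E \right)} = \frac{1}{4} + 443 E$ ($H{\left(y,E \right)} = 443 E + \frac{1}{4} = \frac{1}{4} + 443 E$)
$\frac{1}{-920392 + \left(H{\left(444,-167 \right)} - 115006\right) \left(-340186 - 393700\right)} = \frac{1}{-920392 + \left(\left(\frac{1}{4} + 443 \left(-167\right)\right) - 115006\right) \left(-340186 - 393700\right)} = \frac{1}{-920392 + \left(\left(\frac{1}{4} - 73981\right) - 115006\right) \left(-733886\right)} = \frac{1}{-920392 + \left(- \frac{295923}{4} - 115006\right) \left(-733886\right)} = \frac{1}{-920392 - - \frac{277389460021}{2}} = \frac{1}{-920392 + \frac{277389460021}{2}} = \frac{1}{\frac{277387619237}{2}} = \frac{2}{277387619237}$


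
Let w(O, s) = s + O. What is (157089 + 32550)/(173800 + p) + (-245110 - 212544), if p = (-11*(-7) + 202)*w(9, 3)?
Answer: -81072301153/177148 ≈ -4.5765e+5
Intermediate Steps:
w(O, s) = O + s
p = 3348 (p = (-11*(-7) + 202)*(9 + 3) = (77 + 202)*12 = 279*12 = 3348)
(157089 + 32550)/(173800 + p) + (-245110 - 212544) = (157089 + 32550)/(173800 + 3348) + (-245110 - 212544) = 189639/177148 - 457654 = -81072301153/177148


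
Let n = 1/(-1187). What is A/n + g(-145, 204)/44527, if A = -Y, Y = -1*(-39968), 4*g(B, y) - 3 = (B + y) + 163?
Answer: 8449802585953/178108 ≈ 4.7442e+7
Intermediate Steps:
g(B, y) = 83/2 + B/4 + y/4 (g(B, y) = ¾ + ((B + y) + 163)/4 = ¾ + (163 + B + y)/4 = ¾ + (163/4 + B/4 + y/4) = 83/2 + B/4 + y/4)
Y = 39968
A = -39968 (A = -1*39968 = -39968)
n = -1/1187 ≈ -0.00084246
A/n + g(-145, 204)/44527 = -39968/(-1/1187) + (83/2 + (¼)*(-145) + (¼)*204)/44527 = -39968*(-1187) + (83/2 - 145/4 + 51)*(1/44527) = 47442016 + (225/4)*(1/44527) = 47442016 + 225/178108 = 8449802585953/178108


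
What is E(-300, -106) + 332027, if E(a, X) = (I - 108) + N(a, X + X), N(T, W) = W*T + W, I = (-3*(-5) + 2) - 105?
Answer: 395219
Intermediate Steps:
I = -88 (I = (15 + 2) - 105 = 17 - 105 = -88)
N(T, W) = W + T*W (N(T, W) = T*W + W = W + T*W)
E(a, X) = -196 + 2*X*(1 + a) (E(a, X) = (-88 - 108) + (X + X)*(1 + a) = -196 + (2*X)*(1 + a) = -196 + 2*X*(1 + a))
E(-300, -106) + 332027 = (-196 + 2*(-106)*(1 - 300)) + 332027 = (-196 + 2*(-106)*(-299)) + 332027 = (-196 + 63388) + 332027 = 63192 + 332027 = 395219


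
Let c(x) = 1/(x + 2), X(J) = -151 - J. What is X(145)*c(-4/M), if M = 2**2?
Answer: -296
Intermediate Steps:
M = 4
c(x) = 1/(2 + x)
X(145)*c(-4/M) = (-151 - 1*145)/(2 - 4/4) = (-151 - 145)/(2 - 4*1/4) = -296/(2 - 1) = -296/1 = -296*1 = -296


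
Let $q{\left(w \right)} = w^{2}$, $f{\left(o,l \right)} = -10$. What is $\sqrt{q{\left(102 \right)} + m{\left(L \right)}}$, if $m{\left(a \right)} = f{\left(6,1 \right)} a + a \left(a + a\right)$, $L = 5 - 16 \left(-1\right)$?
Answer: $2 \sqrt{2769} \approx 105.24$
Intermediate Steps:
$L = 21$ ($L = 5 - -16 = 5 + 16 = 21$)
$m{\left(a \right)} = - 10 a + 2 a^{2}$ ($m{\left(a \right)} = - 10 a + a \left(a + a\right) = - 10 a + a 2 a = - 10 a + 2 a^{2}$)
$\sqrt{q{\left(102 \right)} + m{\left(L \right)}} = \sqrt{102^{2} + 2 \cdot 21 \left(-5 + 21\right)} = \sqrt{10404 + 2 \cdot 21 \cdot 16} = \sqrt{10404 + 672} = \sqrt{11076} = 2 \sqrt{2769}$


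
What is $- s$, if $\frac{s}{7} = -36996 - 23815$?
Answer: $425677$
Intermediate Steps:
$s = -425677$ ($s = 7 \left(-36996 - 23815\right) = 7 \left(-60811\right) = -425677$)
$- s = \left(-1\right) \left(-425677\right) = 425677$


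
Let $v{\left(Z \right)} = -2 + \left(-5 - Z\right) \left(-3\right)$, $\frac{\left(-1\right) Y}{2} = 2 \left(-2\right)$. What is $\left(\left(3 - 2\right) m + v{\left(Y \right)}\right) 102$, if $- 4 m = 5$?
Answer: $\frac{7293}{2} \approx 3646.5$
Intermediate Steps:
$m = - \frac{5}{4}$ ($m = \left(- \frac{1}{4}\right) 5 = - \frac{5}{4} \approx -1.25$)
$Y = 8$ ($Y = - 2 \cdot 2 \left(-2\right) = \left(-2\right) \left(-4\right) = 8$)
$v{\left(Z \right)} = 13 + 3 Z$ ($v{\left(Z \right)} = -2 + \left(15 + 3 Z\right) = 13 + 3 Z$)
$\left(\left(3 - 2\right) m + v{\left(Y \right)}\right) 102 = \left(\left(3 - 2\right) \left(- \frac{5}{4}\right) + \left(13 + 3 \cdot 8\right)\right) 102 = \left(1 \left(- \frac{5}{4}\right) + \left(13 + 24\right)\right) 102 = \left(- \frac{5}{4} + 37\right) 102 = \frac{143}{4} \cdot 102 = \frac{7293}{2}$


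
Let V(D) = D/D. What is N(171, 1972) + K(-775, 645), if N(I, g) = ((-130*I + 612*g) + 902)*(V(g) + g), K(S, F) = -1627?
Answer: 2339060901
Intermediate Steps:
V(D) = 1
N(I, g) = (1 + g)*(902 - 130*I + 612*g) (N(I, g) = ((-130*I + 612*g) + 902)*(1 + g) = (902 - 130*I + 612*g)*(1 + g) = (1 + g)*(902 - 130*I + 612*g))
N(171, 1972) + K(-775, 645) = (902 - 130*171 + 612*1972² + 1514*1972 - 130*171*1972) - 1627 = (902 - 22230 + 612*3888784 + 2985608 - 43837560) - 1627 = (902 - 22230 + 2379935808 + 2985608 - 43837560) - 1627 = 2339062528 - 1627 = 2339060901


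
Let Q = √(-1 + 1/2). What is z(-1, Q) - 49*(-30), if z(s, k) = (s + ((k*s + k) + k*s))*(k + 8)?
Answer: 2925/2 - 9*I*√2/2 ≈ 1462.5 - 6.364*I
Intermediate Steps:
Q = I*√2/2 (Q = √(-1 + ½) = √(-½) = I*√2/2 ≈ 0.70711*I)
z(s, k) = (8 + k)*(k + s + 2*k*s) (z(s, k) = (s + ((k + k*s) + k*s))*(8 + k) = (s + (k + 2*k*s))*(8 + k) = (k + s + 2*k*s)*(8 + k) = (8 + k)*(k + s + 2*k*s))
z(-1, Q) - 49*(-30) = ((I*√2/2)² + 8*(I*√2/2) + 8*(-1) + 2*(-1)*(I*√2/2)² + 17*(I*√2/2)*(-1)) - 49*(-30) = (-½ + 4*I*√2 - 8 + 2*(-1)*(-½) - 17*I*√2/2) + 1470 = (-½ + 4*I*√2 - 8 + 1 - 17*I*√2/2) + 1470 = (-15/2 - 9*I*√2/2) + 1470 = 2925/2 - 9*I*√2/2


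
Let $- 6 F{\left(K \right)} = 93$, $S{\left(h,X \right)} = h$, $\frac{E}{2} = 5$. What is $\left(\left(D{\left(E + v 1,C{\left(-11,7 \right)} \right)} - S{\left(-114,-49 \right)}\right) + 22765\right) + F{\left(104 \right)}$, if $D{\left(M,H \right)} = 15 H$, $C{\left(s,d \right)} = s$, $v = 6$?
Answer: $\frac{45397}{2} \approx 22699.0$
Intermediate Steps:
$E = 10$ ($E = 2 \cdot 5 = 10$)
$F{\left(K \right)} = - \frac{31}{2}$ ($F{\left(K \right)} = \left(- \frac{1}{6}\right) 93 = - \frac{31}{2}$)
$\left(\left(D{\left(E + v 1,C{\left(-11,7 \right)} \right)} - S{\left(-114,-49 \right)}\right) + 22765\right) + F{\left(104 \right)} = \left(\left(15 \left(-11\right) - -114\right) + 22765\right) - \frac{31}{2} = \left(\left(-165 + 114\right) + 22765\right) - \frac{31}{2} = \left(-51 + 22765\right) - \frac{31}{2} = 22714 - \frac{31}{2} = \frac{45397}{2}$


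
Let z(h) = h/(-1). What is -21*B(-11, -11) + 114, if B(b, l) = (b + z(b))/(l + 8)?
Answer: 114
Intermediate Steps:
z(h) = -h (z(h) = h*(-1) = -h)
B(b, l) = 0 (B(b, l) = (b - b)/(l + 8) = 0/(8 + l) = 0)
-21*B(-11, -11) + 114 = -21*0 + 114 = 0 + 114 = 114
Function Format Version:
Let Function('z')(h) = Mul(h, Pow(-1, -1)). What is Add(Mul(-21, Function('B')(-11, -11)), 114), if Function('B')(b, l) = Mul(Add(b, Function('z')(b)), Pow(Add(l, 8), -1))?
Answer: 114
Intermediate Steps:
Function('z')(h) = Mul(-1, h) (Function('z')(h) = Mul(h, -1) = Mul(-1, h))
Function('B')(b, l) = 0 (Function('B')(b, l) = Mul(Add(b, Mul(-1, b)), Pow(Add(l, 8), -1)) = Mul(0, Pow(Add(8, l), -1)) = 0)
Add(Mul(-21, Function('B')(-11, -11)), 114) = Add(Mul(-21, 0), 114) = Add(0, 114) = 114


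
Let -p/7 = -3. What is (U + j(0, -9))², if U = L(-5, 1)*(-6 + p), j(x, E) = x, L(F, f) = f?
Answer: 225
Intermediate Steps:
p = 21 (p = -7*(-3) = 21)
U = 15 (U = 1*(-6 + 21) = 1*15 = 15)
(U + j(0, -9))² = (15 + 0)² = 15² = 225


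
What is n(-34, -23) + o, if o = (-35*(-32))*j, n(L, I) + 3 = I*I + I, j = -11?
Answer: -11817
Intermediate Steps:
n(L, I) = -3 + I + I² (n(L, I) = -3 + (I*I + I) = -3 + (I² + I) = -3 + (I + I²) = -3 + I + I²)
o = -12320 (o = -35*(-32)*(-11) = 1120*(-11) = -12320)
n(-34, -23) + o = (-3 - 23 + (-23)²) - 12320 = (-3 - 23 + 529) - 12320 = 503 - 12320 = -11817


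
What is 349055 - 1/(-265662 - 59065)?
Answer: 113347582986/324727 ≈ 3.4906e+5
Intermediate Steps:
349055 - 1/(-265662 - 59065) = 349055 - 1/(-324727) = 349055 - 1*(-1/324727) = 349055 + 1/324727 = 113347582986/324727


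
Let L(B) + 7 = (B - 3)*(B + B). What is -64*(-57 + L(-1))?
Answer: 3584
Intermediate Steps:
L(B) = -7 + 2*B*(-3 + B) (L(B) = -7 + (B - 3)*(B + B) = -7 + (-3 + B)*(2*B) = -7 + 2*B*(-3 + B))
-64*(-57 + L(-1)) = -64*(-57 + (-7 - 6*(-1) + 2*(-1)²)) = -64*(-57 + (-7 + 6 + 2*1)) = -64*(-57 + (-7 + 6 + 2)) = -64*(-57 + 1) = -64*(-56) = 3584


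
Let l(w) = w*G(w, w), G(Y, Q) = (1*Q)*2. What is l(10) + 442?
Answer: 642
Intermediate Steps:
G(Y, Q) = 2*Q (G(Y, Q) = Q*2 = 2*Q)
l(w) = 2*w² (l(w) = w*(2*w) = 2*w²)
l(10) + 442 = 2*10² + 442 = 2*100 + 442 = 200 + 442 = 642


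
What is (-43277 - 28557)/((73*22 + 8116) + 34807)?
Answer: -71834/44529 ≈ -1.6132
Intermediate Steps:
(-43277 - 28557)/((73*22 + 8116) + 34807) = -71834/((1606 + 8116) + 34807) = -71834/(9722 + 34807) = -71834/44529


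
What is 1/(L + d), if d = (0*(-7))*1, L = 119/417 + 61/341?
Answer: 142197/66016 ≈ 2.1540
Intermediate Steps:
L = 66016/142197 (L = 119*(1/417) + 61*(1/341) = 119/417 + 61/341 = 66016/142197 ≈ 0.46426)
d = 0 (d = 0*1 = 0)
1/(L + d) = 1/(66016/142197 + 0) = 1/(66016/142197) = 142197/66016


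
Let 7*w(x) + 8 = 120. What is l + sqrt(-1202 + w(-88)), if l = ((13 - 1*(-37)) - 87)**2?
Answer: 1369 + I*sqrt(1186) ≈ 1369.0 + 34.438*I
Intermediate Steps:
w(x) = 16 (w(x) = -8/7 + (1/7)*120 = -8/7 + 120/7 = 16)
l = 1369 (l = ((13 + 37) - 87)**2 = (50 - 87)**2 = (-37)**2 = 1369)
l + sqrt(-1202 + w(-88)) = 1369 + sqrt(-1202 + 16) = 1369 + sqrt(-1186) = 1369 + I*sqrt(1186)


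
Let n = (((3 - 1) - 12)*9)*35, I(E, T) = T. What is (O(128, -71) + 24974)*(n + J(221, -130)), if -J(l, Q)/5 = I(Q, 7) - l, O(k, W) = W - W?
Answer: -51945920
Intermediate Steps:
n = -3150 (n = ((2 - 12)*9)*35 = -10*9*35 = -90*35 = -3150)
O(k, W) = 0
J(l, Q) = -35 + 5*l (J(l, Q) = -5*(7 - l) = -35 + 5*l)
(O(128, -71) + 24974)*(n + J(221, -130)) = (0 + 24974)*(-3150 + (-35 + 5*221)) = 24974*(-3150 + (-35 + 1105)) = 24974*(-3150 + 1070) = 24974*(-2080) = -51945920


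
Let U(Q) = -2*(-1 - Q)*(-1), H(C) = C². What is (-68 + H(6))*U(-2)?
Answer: -64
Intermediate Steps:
U(Q) = -2 - 2*Q (U(Q) = (2 + 2*Q)*(-1) = -2 - 2*Q)
(-68 + H(6))*U(-2) = (-68 + 6²)*(-2 - 2*(-2)) = (-68 + 36)*(-2 + 4) = -32*2 = -64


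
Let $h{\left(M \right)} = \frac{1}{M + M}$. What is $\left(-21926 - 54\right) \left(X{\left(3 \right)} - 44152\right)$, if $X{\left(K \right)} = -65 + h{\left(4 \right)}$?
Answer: $\frac{1943773825}{2} \approx 9.7189 \cdot 10^{8}$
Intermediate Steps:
$h{\left(M \right)} = \frac{1}{2 M}$
$X{\left(K \right)} = - \frac{519}{8}$ ($X{\left(K \right)} = -65 + \frac{1}{2 \cdot 4} = -65 + \frac{1}{2} \cdot \frac{1}{4} = -65 + \frac{1}{8} = - \frac{519}{8}$)
$\left(-21926 - 54\right) \left(X{\left(3 \right)} - 44152\right) = \left(-21926 - 54\right) \left(- \frac{519}{8} - 44152\right) = \left(-21980\right) \left(- \frac{353735}{8}\right) = \frac{1943773825}{2}$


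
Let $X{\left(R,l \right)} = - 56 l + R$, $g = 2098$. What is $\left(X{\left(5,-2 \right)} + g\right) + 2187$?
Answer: $4402$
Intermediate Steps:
$X{\left(R,l \right)} = R - 56 l$
$\left(X{\left(5,-2 \right)} + g\right) + 2187 = \left(\left(5 - -112\right) + 2098\right) + 2187 = \left(\left(5 + 112\right) + 2098\right) + 2187 = \left(117 + 2098\right) + 2187 = 2215 + 2187 = 4402$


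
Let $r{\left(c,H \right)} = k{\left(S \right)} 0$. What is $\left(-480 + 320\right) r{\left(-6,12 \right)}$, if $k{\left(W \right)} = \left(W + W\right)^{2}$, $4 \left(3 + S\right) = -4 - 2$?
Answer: $0$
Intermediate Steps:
$S = - \frac{9}{2}$ ($S = -3 + \frac{-4 - 2}{4} = -3 + \frac{1}{4} \left(-6\right) = -3 - \frac{3}{2} = - \frac{9}{2} \approx -4.5$)
$k{\left(W \right)} = 4 W^{2}$ ($k{\left(W \right)} = \left(2 W\right)^{2} = 4 W^{2}$)
$r{\left(c,H \right)} = 0$ ($r{\left(c,H \right)} = 4 \left(- \frac{9}{2}\right)^{2} \cdot 0 = 4 \cdot \frac{81}{4} \cdot 0 = 81 \cdot 0 = 0$)
$\left(-480 + 320\right) r{\left(-6,12 \right)} = \left(-480 + 320\right) 0 = \left(-160\right) 0 = 0$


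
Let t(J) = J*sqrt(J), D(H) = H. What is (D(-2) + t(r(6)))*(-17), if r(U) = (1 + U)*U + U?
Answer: 34 - 3264*sqrt(3) ≈ -5619.4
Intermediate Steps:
r(U) = U + U*(1 + U) (r(U) = U*(1 + U) + U = U + U*(1 + U))
t(J) = J**(3/2)
(D(-2) + t(r(6)))*(-17) = (-2 + (6*(2 + 6))**(3/2))*(-17) = (-2 + (6*8)**(3/2))*(-17) = (-2 + 48**(3/2))*(-17) = (-2 + 192*sqrt(3))*(-17) = 34 - 3264*sqrt(3)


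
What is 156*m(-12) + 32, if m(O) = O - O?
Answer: 32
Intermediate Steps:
m(O) = 0
156*m(-12) + 32 = 156*0 + 32 = 0 + 32 = 32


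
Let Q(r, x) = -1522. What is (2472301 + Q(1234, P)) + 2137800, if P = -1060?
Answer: 4608579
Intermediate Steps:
(2472301 + Q(1234, P)) + 2137800 = (2472301 - 1522) + 2137800 = 2470779 + 2137800 = 4608579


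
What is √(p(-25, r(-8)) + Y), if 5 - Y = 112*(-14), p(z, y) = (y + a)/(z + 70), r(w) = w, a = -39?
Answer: √353690/15 ≈ 39.648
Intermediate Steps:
p(z, y) = (-39 + y)/(70 + z) (p(z, y) = (y - 39)/(z + 70) = (-39 + y)/(70 + z))
Y = 1573 (Y = 5 - 112*(-14) = 5 - 1*(-1568) = 5 + 1568 = 1573)
√(p(-25, r(-8)) + Y) = √((-39 - 8)/(70 - 25) + 1573) = √(-47/45 + 1573) = √(70738/45) = √353690/15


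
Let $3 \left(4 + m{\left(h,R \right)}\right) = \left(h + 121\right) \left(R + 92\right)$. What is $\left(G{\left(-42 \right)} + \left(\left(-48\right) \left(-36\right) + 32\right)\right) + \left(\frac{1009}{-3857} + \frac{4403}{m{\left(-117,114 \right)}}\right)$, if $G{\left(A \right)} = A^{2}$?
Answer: $\frac{1883283}{532} \approx 3540.0$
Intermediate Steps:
$m{\left(h,R \right)} = -4 + \frac{\left(92 + R\right) \left(121 + h\right)}{3}$ ($m{\left(h,R \right)} = -4 + \frac{\left(h + 121\right) \left(R + 92\right)}{3} = -4 + \frac{\left(121 + h\right) \left(92 + R\right)}{3} = -4 + \frac{\left(92 + R\right) \left(121 + h\right)}{3}$)
$\left(G{\left(-42 \right)} + \left(\left(-48\right) \left(-36\right) + 32\right)\right) + \left(\frac{1009}{-3857} + \frac{4403}{m{\left(-117,114 \right)}}\right) = \left(\left(-42\right)^{2} + \left(\left(-48\right) \left(-36\right) + 32\right)\right) + \left(\frac{1009}{-3857} + \frac{4403}{\frac{11120}{3} + \frac{92}{3} \left(-117\right) + \frac{121}{3} \cdot 114 + \frac{1}{3} \cdot 114 \left(-117\right)}\right) = \left(1764 + \left(1728 + 32\right)\right) + \left(1009 \left(- \frac{1}{3857}\right) + \frac{4403}{\frac{11120}{3} - 3588 + 4598 - 4446}\right) = \left(1764 + 1760\right) - \left(\frac{1009}{3857} - \frac{4403}{\frac{812}{3}}\right) = 3524 + \left(- \frac{1009}{3857} + 4403 \cdot \frac{3}{812}\right) = 3524 + \left(- \frac{1009}{3857} + \frac{1887}{116}\right) = 3524 + \frac{8515}{532} = \frac{1883283}{532}$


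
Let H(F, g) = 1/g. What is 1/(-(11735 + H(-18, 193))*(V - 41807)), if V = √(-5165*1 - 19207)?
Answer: 8068751/3958627701219576 + 193*I*√677/659771283536596 ≈ 2.0383e-9 + 7.6113e-12*I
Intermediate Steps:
V = 6*I*√677 (V = √(-5165 - 19207) = √(-24372) = 6*I*√677 ≈ 156.12*I)
1/(-(11735 + H(-18, 193))*(V - 41807)) = 1/(-(11735 + 1/193)*(6*I*√677 - 41807)) = 1/(-(11735 + 1/193)*(-41807 + 6*I*√677)) = 1/(-2264856*(-41807 + 6*I*√677)/193) = 1/(-(-94686834792/193 + 13589136*I*√677/193)) = 1/(94686834792/193 - 13589136*I*√677/193)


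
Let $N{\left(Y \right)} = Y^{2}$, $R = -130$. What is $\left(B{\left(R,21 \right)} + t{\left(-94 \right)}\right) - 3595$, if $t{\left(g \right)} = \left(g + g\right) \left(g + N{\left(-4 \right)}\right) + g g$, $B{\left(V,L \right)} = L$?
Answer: $19926$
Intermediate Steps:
$t{\left(g \right)} = g^{2} + 2 g \left(16 + g\right)$ ($t{\left(g \right)} = \left(g + g\right) \left(g + \left(-4\right)^{2}\right) + g g = 2 g \left(g + 16\right) + g^{2} = 2 g \left(16 + g\right) + g^{2} = g^{2} + 2 g \left(16 + g\right)$)
$\left(B{\left(R,21 \right)} + t{\left(-94 \right)}\right) - 3595 = \left(21 - 94 \left(32 + 3 \left(-94\right)\right)\right) - 3595 = \left(21 - 94 \left(32 - 282\right)\right) - 3595 = \left(21 - -23500\right) - 3595 = \left(21 + 23500\right) - 3595 = 23521 - 3595 = 19926$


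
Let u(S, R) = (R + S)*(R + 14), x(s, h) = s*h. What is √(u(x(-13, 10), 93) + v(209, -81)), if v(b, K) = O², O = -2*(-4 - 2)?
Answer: I*√3815 ≈ 61.766*I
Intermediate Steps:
x(s, h) = h*s
u(S, R) = (14 + R)*(R + S) (u(S, R) = (R + S)*(14 + R) = (14 + R)*(R + S))
O = 12 (O = -2*(-6) = 12)
v(b, K) = 144 (v(b, K) = 12² = 144)
√(u(x(-13, 10), 93) + v(209, -81)) = √((93² + 14*93 + 14*(10*(-13)) + 93*(10*(-13))) + 144) = √((8649 + 1302 + 14*(-130) + 93*(-130)) + 144) = √((8649 + 1302 - 1820 - 12090) + 144) = √(-3959 + 144) = √(-3815) = I*√3815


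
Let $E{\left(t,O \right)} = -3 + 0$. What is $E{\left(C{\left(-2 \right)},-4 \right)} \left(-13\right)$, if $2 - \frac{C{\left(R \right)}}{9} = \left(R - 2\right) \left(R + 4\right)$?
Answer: $39$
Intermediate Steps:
$C{\left(R \right)} = 18 - 9 \left(-2 + R\right) \left(4 + R\right)$ ($C{\left(R \right)} = 18 - 9 \left(R - 2\right) \left(R + 4\right) = 18 - 9 \left(-2 + R\right) \left(4 + R\right)$)
$E{\left(t,O \right)} = -3$
$E{\left(C{\left(-2 \right)},-4 \right)} \left(-13\right) = \left(-3\right) \left(-13\right) = 39$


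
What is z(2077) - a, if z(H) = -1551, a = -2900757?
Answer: 2899206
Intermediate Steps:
z(2077) - a = -1551 - 1*(-2900757) = -1551 + 2900757 = 2899206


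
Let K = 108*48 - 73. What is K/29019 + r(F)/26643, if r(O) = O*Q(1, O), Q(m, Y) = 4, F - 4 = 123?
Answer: 16768225/85905913 ≈ 0.19519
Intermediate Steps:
F = 127 (F = 4 + 123 = 127)
K = 5111 (K = 5184 - 73 = 5111)
r(O) = 4*O (r(O) = O*4 = 4*O)
K/29019 + r(F)/26643 = 5111/29019 + (4*127)/26643 = 5111*(1/29019) + 508*(1/26643) = 5111/29019 + 508/26643 = 16768225/85905913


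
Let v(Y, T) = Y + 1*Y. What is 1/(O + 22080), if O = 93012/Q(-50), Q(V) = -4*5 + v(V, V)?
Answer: 10/213049 ≈ 4.6938e-5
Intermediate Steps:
v(Y, T) = 2*Y (v(Y, T) = Y + Y = 2*Y)
Q(V) = -20 + 2*V (Q(V) = -4*5 + 2*V = -20 + 2*V)
O = -7751/10 (O = 93012/(-20 + 2*(-50)) = 93012/(-20 - 100) = 93012/(-120) = 93012*(-1/120) = -7751/10 ≈ -775.10)
1/(O + 22080) = 1/(-7751/10 + 22080) = 1/(213049/10) = 10/213049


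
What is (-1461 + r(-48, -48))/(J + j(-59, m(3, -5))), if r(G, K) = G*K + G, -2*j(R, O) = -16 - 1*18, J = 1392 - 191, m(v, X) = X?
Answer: 265/406 ≈ 0.65271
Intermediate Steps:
J = 1201
j(R, O) = 17 (j(R, O) = -(-16 - 1*18)/2 = -(-16 - 18)/2 = -½*(-34) = 17)
r(G, K) = G + G*K
(-1461 + r(-48, -48))/(J + j(-59, m(3, -5))) = (-1461 - 48*(1 - 48))/(1201 + 17) = (-1461 - 48*(-47))/1218 = (-1461 + 2256)*(1/1218) = 795*(1/1218) = 265/406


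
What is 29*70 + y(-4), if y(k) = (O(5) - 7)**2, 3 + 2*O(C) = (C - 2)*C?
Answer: 2031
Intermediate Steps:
O(C) = -3/2 + C*(-2 + C)/2 (O(C) = -3/2 + ((C - 2)*C)/2 = -3/2 + ((-2 + C)*C)/2 = -3/2 + (C*(-2 + C))/2 = -3/2 + C*(-2 + C)/2)
y(k) = 1 (y(k) = ((-3/2 + (1/2)*5**2 - 1*5) - 7)**2 = ((-3/2 + (1/2)*25 - 5) - 7)**2 = ((-3/2 + 25/2 - 5) - 7)**2 = (6 - 7)**2 = (-1)**2 = 1)
29*70 + y(-4) = 29*70 + 1 = 2030 + 1 = 2031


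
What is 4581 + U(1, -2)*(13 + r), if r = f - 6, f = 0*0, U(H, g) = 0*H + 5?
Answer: 4616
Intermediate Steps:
U(H, g) = 5 (U(H, g) = 0 + 5 = 5)
f = 0
r = -6 (r = 0 - 6 = -6)
4581 + U(1, -2)*(13 + r) = 4581 + 5*(13 - 6) = 4581 + 5*7 = 4581 + 35 = 4616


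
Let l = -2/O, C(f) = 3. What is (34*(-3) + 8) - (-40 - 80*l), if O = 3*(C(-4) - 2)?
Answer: -322/3 ≈ -107.33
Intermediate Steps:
O = 3 (O = 3*(3 - 2) = 3*1 = 3)
l = -⅔ (l = -2/3 = -2*⅓ = -⅔ ≈ -0.66667)
(34*(-3) + 8) - (-40 - 80*l) = (34*(-3) + 8) - (-40 - 80*(-⅔)) = (-102 + 8) - (-40 + 160/3) = -94 - 1*40/3 = -94 - 40/3 = -322/3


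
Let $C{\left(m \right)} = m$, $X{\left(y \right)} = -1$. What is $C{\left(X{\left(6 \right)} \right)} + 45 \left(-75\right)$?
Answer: $-3376$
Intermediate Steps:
$C{\left(X{\left(6 \right)} \right)} + 45 \left(-75\right) = -1 + 45 \left(-75\right) = -1 - 3375 = -3376$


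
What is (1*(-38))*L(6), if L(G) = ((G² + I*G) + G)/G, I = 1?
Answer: -304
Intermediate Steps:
L(G) = (G² + 2*G)/G (L(G) = ((G² + 1*G) + G)/G = ((G² + G) + G)/G = ((G + G²) + G)/G = (G² + 2*G)/G)
(1*(-38))*L(6) = (1*(-38))*(2 + 6) = -38*8 = -304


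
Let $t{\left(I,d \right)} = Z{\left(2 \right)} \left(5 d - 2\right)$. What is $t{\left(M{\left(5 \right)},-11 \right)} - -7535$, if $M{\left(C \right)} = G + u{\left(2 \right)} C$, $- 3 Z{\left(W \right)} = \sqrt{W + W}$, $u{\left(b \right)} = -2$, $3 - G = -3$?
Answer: $7573$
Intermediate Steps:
$G = 6$ ($G = 3 - -3 = 3 + 3 = 6$)
$Z{\left(W \right)} = - \frac{\sqrt{2} \sqrt{W}}{3}$ ($Z{\left(W \right)} = - \frac{\sqrt{W + W}}{3} = - \frac{\sqrt{2 W}}{3} = - \frac{\sqrt{2} \sqrt{W}}{3}$)
$M{\left(C \right)} = 6 - 2 C$
$t{\left(I,d \right)} = \frac{4}{3} - \frac{10 d}{3}$ ($t{\left(I,d \right)} = - \frac{\sqrt{2} \sqrt{2}}{3} \left(5 d - 2\right) = - \frac{2 \left(-2 + 5 d\right)}{3} = \frac{4}{3} - \frac{10 d}{3}$)
$t{\left(M{\left(5 \right)},-11 \right)} - -7535 = \left(\frac{4}{3} - - \frac{110}{3}\right) - -7535 = \left(\frac{4}{3} + \frac{110}{3}\right) + 7535 = 38 + 7535 = 7573$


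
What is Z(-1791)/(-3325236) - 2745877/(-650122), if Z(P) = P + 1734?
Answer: 1521787684821/360301513132 ≈ 4.2236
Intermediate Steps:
Z(P) = 1734 + P
Z(-1791)/(-3325236) - 2745877/(-650122) = (1734 - 1791)/(-3325236) - 2745877/(-650122) = -57*(-1/3325236) - 2745877*(-1/650122) = 19/1108412 + 2745877/650122 = 1521787684821/360301513132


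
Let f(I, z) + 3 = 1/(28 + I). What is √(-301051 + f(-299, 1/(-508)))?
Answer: I*√22109707085/271 ≈ 548.68*I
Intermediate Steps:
f(I, z) = -3 + 1/(28 + I)
√(-301051 + f(-299, 1/(-508))) = √(-301051 + (-83 - 3*(-299))/(28 - 299)) = √(-301051 + (-83 + 897)/(-271)) = √(-301051 - 1/271*814) = √(-301051 - 814/271) = √(-81585635/271) = I*√22109707085/271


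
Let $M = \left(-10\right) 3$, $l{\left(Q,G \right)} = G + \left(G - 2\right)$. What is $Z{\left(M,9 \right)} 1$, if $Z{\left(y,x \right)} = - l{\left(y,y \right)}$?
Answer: $62$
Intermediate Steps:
$l{\left(Q,G \right)} = -2 + 2 G$ ($l{\left(Q,G \right)} = G + \left(-2 + G\right) = -2 + 2 G$)
$M = -30$
$Z{\left(y,x \right)} = 2 - 2 y$ ($Z{\left(y,x \right)} = - (-2 + 2 y) = 2 - 2 y$)
$Z{\left(M,9 \right)} 1 = \left(2 - -60\right) 1 = \left(2 + 60\right) 1 = 62 \cdot 1 = 62$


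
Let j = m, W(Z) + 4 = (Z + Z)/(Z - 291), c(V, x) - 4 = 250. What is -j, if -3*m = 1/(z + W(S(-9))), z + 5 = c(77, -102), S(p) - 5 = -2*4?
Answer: 49/36018 ≈ 0.0013604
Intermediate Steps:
c(V, x) = 254 (c(V, x) = 4 + 250 = 254)
S(p) = -3 (S(p) = 5 - 2*4 = 5 - 8 = -3)
z = 249 (z = -5 + 254 = 249)
W(Z) = -4 + 2*Z/(-291 + Z) (W(Z) = -4 + (Z + Z)/(Z - 291) = -4 + (2*Z)/(-291 + Z) = -4 + 2*Z/(-291 + Z))
m = -49/36018 (m = -1/(3*(249 + 2*(582 - 1*(-3))/(-291 - 3))) = -1/(3*(249 + 2*(582 + 3)/(-294))) = -1/(3*(249 + 2*(-1/294)*585)) = -1/(3*(249 - 195/49)) = -1/(3*12006/49) = -⅓*49/12006 = -49/36018 ≈ -0.0013604)
j = -49/36018 ≈ -0.0013604
-j = -1*(-49/36018) = 49/36018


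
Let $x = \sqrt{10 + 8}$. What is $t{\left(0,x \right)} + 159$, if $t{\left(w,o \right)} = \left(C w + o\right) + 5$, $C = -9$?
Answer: $164 + 3 \sqrt{2} \approx 168.24$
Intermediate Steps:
$x = 3 \sqrt{2}$ ($x = \sqrt{18} = 3 \sqrt{2} \approx 4.2426$)
$t{\left(w,o \right)} = 5 + o - 9 w$ ($t{\left(w,o \right)} = \left(- 9 w + o\right) + 5 = \left(o - 9 w\right) + 5 = 5 + o - 9 w$)
$t{\left(0,x \right)} + 159 = \left(5 + 3 \sqrt{2} - 0\right) + 159 = \left(5 + 3 \sqrt{2} + 0\right) + 159 = \left(5 + 3 \sqrt{2}\right) + 159 = 164 + 3 \sqrt{2}$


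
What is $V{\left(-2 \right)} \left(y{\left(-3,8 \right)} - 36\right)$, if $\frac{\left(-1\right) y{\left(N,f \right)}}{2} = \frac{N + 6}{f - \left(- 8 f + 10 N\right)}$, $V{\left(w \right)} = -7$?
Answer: $\frac{4291}{17} \approx 252.41$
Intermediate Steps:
$y{\left(N,f \right)} = - \frac{2 \left(6 + N\right)}{- 10 N + 9 f}$ ($y{\left(N,f \right)} = - 2 \frac{N + 6}{f - \left(- 8 f + 10 N\right)} = - 2 \frac{6 + N}{- 10 N + 9 f} = - \frac{2 \left(6 + N\right)}{- 10 N + 9 f}$)
$V{\left(-2 \right)} \left(y{\left(-3,8 \right)} - 36\right) = - 7 \left(\frac{2 \left(6 - 3\right)}{\left(-9\right) 8 + 10 \left(-3\right)} - 36\right) = - 7 \left(2 \frac{1}{-72 - 30} \cdot 3 - 36\right) = - 7 \left(2 \frac{1}{-102} \cdot 3 - 36\right) = - 7 \left(2 \left(- \frac{1}{102}\right) 3 - 36\right) = - 7 \left(- \frac{1}{17} - 36\right) = \left(-7\right) \left(- \frac{613}{17}\right) = \frac{4291}{17}$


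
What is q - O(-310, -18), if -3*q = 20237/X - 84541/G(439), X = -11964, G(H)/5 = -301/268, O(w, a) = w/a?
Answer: -90656016149/18005820 ≈ -5034.8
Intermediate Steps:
G(H) = -1505/268 (G(H) = 5*(-301/268) = -1505/268)
q = -271037747747/54017460 (q = -(20237/(-11964) - 84541/(-1505/268))/3 = -(20237*(-1/11964) - 84541*(-268/1505))/3 = -(-20237/11964 + 22656988/1505)/3 = -⅓*271037747747/18005820 = -271037747747/54017460 ≈ -5017.6)
q - O(-310, -18) = -271037747747/54017460 - (-310)/(-18) = -271037747747/54017460 - (-310)*(-1)/18 = -271037747747/54017460 - 1*155/9 = -271037747747/54017460 - 155/9 = -90656016149/18005820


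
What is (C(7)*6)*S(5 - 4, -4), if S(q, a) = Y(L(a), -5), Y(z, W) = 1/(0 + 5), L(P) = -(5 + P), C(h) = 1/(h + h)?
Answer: 3/35 ≈ 0.085714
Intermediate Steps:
C(h) = 1/(2*h)
L(P) = -5 - P
Y(z, W) = 1/5
S(q, a) = 1/5
(C(7)*6)*S(5 - 4, -4) = (((1/2)/7)*6)*(1/5) = (((1/2)*(1/7))*6)*(1/5) = ((1/14)*6)*(1/5) = (3/7)*(1/5) = 3/35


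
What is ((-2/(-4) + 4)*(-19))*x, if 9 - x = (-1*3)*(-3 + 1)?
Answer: -513/2 ≈ -256.50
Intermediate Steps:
x = 3 (x = 9 - (-1*3)*(-3 + 1) = 9 - (-3)*(-2) = 9 - 1*6 = 9 - 6 = 3)
((-2/(-4) + 4)*(-19))*x = ((-2/(-4) + 4)*(-19))*3 = ((-2*(-1/4) + 4)*(-19))*3 = ((1/2 + 4)*(-19))*3 = ((9/2)*(-19))*3 = -171/2*3 = -513/2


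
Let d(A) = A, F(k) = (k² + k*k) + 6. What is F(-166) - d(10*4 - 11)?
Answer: 55089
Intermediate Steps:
F(k) = 6 + 2*k² (F(k) = (k² + k²) + 6 = 2*k² + 6 = 6 + 2*k²)
F(-166) - d(10*4 - 11) = (6 + 2*(-166)²) - (10*4 - 11) = (6 + 2*27556) - (40 - 11) = (6 + 55112) - 1*29 = 55118 - 29 = 55089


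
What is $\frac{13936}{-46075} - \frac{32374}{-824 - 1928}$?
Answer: $\frac{726640089}{63399200} \approx 11.461$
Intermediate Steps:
$\frac{13936}{-46075} - \frac{32374}{-824 - 1928} = 13936 \left(- \frac{1}{46075}\right) - \frac{32374}{-2752} = - \frac{13936}{46075} - - \frac{16187}{1376} = - \frac{13936}{46075} + \frac{16187}{1376} = \frac{726640089}{63399200}$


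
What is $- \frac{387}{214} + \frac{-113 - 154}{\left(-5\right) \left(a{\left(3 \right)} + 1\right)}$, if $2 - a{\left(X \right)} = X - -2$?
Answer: $- \frac{15252}{535} \approx -28.508$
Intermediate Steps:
$a{\left(X \right)} = - X$ ($a{\left(X \right)} = 2 - \left(X - -2\right) = 2 - \left(X + 2\right) = 2 - \left(2 + X\right) = - X$)
$- \frac{387}{214} + \frac{-113 - 154}{\left(-5\right) \left(a{\left(3 \right)} + 1\right)} = - \frac{387}{214} + \frac{-113 - 154}{\left(-5\right) \left(\left(-1\right) 3 + 1\right)} = \left(-387\right) \frac{1}{214} + \frac{-113 - 154}{\left(-5\right) \left(-3 + 1\right)} = - \frac{387}{214} - \frac{267}{\left(-5\right) \left(-2\right)} = - \frac{387}{214} - \frac{267}{10} = - \frac{15252}{535}$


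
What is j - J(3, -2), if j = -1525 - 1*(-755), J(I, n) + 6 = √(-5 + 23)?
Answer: -764 - 3*√2 ≈ -768.24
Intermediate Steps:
J(I, n) = -6 + 3*√2 (J(I, n) = -6 + √(-5 + 23) = -6 + √18 = -6 + 3*√2)
j = -770 (j = -1525 + 755 = -770)
j - J(3, -2) = -770 - (-6 + 3*√2) = -770 + (6 - 3*√2) = -764 - 3*√2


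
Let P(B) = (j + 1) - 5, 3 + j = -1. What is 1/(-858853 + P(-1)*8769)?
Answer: -1/929005 ≈ -1.0764e-6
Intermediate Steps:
j = -4 (j = -3 - 1 = -4)
P(B) = -8 (P(B) = (-4 + 1) - 5 = -3 - 5 = -8)
1/(-858853 + P(-1)*8769) = 1/(-858853 - 8*8769) = 1/(-858853 - 70152) = 1/(-929005) = -1/929005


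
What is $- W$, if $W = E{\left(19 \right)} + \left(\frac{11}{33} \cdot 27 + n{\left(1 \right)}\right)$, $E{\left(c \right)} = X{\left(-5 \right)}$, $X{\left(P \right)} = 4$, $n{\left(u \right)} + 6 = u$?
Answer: $-8$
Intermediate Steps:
$n{\left(u \right)} = -6 + u$
$E{\left(c \right)} = 4$
$W = 8$ ($W = 4 + \left(\frac{11}{33} \cdot 27 + \left(-6 + 1\right)\right) = 4 - \left(5 - 11 \cdot \frac{1}{33} \cdot 27\right) = 4 + \left(\frac{1}{3} \cdot 27 - 5\right) = 4 + \left(9 - 5\right) = 4 + 4 = 8$)
$- W = \left(-1\right) 8 = -8$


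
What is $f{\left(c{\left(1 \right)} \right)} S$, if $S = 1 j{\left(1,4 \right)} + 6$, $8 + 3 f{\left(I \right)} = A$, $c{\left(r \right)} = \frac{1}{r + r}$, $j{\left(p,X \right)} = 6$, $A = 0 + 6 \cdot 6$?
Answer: $112$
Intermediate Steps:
$A = 36$ ($A = 0 + 36 = 36$)
$c{\left(r \right)} = \frac{1}{2 r}$
$f{\left(I \right)} = \frac{28}{3}$ ($f{\left(I \right)} = - \frac{8}{3} + \frac{1}{3} \cdot 36 = - \frac{8}{3} + 12 = \frac{28}{3}$)
$S = 12$ ($S = 1 \cdot 6 + 6 = 6 + 6 = 12$)
$f{\left(c{\left(1 \right)} \right)} S = \frac{28}{3} \cdot 12 = 112$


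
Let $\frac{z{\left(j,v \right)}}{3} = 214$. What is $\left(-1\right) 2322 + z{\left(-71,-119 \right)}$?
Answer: $-1680$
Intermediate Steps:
$z{\left(j,v \right)} = 642$ ($z{\left(j,v \right)} = 3 \cdot 214 = 642$)
$\left(-1\right) 2322 + z{\left(-71,-119 \right)} = \left(-1\right) 2322 + 642 = -2322 + 642 = -1680$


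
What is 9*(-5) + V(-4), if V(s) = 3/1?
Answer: -42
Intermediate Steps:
V(s) = 3 (V(s) = 3*1 = 3)
9*(-5) + V(-4) = 9*(-5) + 3 = -45 + 3 = -42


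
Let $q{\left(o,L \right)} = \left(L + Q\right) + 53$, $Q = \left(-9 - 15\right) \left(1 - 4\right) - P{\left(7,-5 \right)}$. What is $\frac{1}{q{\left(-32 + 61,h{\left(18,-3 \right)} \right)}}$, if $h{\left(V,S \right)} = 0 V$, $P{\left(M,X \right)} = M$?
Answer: $\frac{1}{118} \approx 0.0084746$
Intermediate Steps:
$Q = 65$ ($Q = \left(-9 - 15\right) \left(1 - 4\right) - 7 = \left(-24\right) \left(-3\right) - 7 = 72 - 7 = 65$)
$h{\left(V,S \right)} = 0$
$q{\left(o,L \right)} = 118 + L$ ($q{\left(o,L \right)} = \left(L + 65\right) + 53 = \left(65 + L\right) + 53 = 118 + L$)
$\frac{1}{q{\left(-32 + 61,h{\left(18,-3 \right)} \right)}} = \frac{1}{118 + 0} = \frac{1}{118}$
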